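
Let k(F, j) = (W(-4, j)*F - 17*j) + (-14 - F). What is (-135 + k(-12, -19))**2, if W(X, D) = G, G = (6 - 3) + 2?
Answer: 15876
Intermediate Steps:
G = 5 (G = 3 + 2 = 5)
W(X, D) = 5
k(F, j) = -14 - 17*j + 4*F (k(F, j) = (5*F - 17*j) + (-14 - F) = (-17*j + 5*F) + (-14 - F) = -14 - 17*j + 4*F)
(-135 + k(-12, -19))**2 = (-135 + (-14 - 17*(-19) + 4*(-12)))**2 = (-135 + (-14 + 323 - 48))**2 = (-135 + 261)**2 = 126**2 = 15876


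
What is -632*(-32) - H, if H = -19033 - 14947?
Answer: 54204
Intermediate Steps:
H = -33980
-632*(-32) - H = -632*(-32) - 1*(-33980) = 20224 + 33980 = 54204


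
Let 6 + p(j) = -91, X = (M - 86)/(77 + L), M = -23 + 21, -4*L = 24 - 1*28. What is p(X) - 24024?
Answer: -24121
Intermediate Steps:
L = 1 (L = -(24 - 1*28)/4 = -(24 - 28)/4 = -¼*(-4) = 1)
M = -2
X = -44/39 (X = (-2 - 86)/(77 + 1) = -88/78 = -88*1/78 = -44/39 ≈ -1.1282)
p(j) = -97 (p(j) = -6 - 91 = -97)
p(X) - 24024 = -97 - 24024 = -24121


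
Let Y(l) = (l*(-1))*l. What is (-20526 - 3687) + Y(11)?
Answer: -24334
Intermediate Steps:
Y(l) = -l**2 (Y(l) = (-l)*l = -l**2)
(-20526 - 3687) + Y(11) = (-20526 - 3687) - 1*11**2 = -24213 - 1*121 = -24213 - 121 = -24334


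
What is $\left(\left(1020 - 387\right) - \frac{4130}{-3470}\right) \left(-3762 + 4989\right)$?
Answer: $\frac{270018528}{347} \approx 7.7815 \cdot 10^{5}$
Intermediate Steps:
$\left(\left(1020 - 387\right) - \frac{4130}{-3470}\right) \left(-3762 + 4989\right) = \left(\left(1020 - 387\right) - - \frac{413}{347}\right) 1227 = \left(633 + \frac{413}{347}\right) 1227 = \frac{220064}{347} \cdot 1227 = \frac{270018528}{347}$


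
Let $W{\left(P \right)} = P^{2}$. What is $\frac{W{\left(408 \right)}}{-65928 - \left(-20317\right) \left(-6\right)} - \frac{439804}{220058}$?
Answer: $- \frac{3312225562}{1148152615} \approx -2.8848$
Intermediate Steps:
$\frac{W{\left(408 \right)}}{-65928 - \left(-20317\right) \left(-6\right)} - \frac{439804}{220058} = \frac{408^{2}}{-65928 - \left(-20317\right) \left(-6\right)} - \frac{439804}{220058} = \frac{166464}{-65928 - 121902} - \frac{219902}{110029} = \frac{166464}{-187830} - \frac{219902}{110029} = 166464 \left(- \frac{1}{187830}\right) - \frac{219902}{110029} = - \frac{9248}{10435} - \frac{219902}{110029} = - \frac{3312225562}{1148152615}$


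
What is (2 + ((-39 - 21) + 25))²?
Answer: 1089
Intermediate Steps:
(2 + ((-39 - 21) + 25))² = (2 + (-60 + 25))² = (2 - 35)² = (-33)² = 1089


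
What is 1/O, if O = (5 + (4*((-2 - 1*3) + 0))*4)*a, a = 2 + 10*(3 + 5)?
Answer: -1/6150 ≈ -0.00016260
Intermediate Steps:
a = 82 (a = 2 + 10*8 = 2 + 80 = 82)
O = -6150 (O = (5 + (4*((-2 - 1*3) + 0))*4)*82 = (5 + (4*((-2 - 3) + 0))*4)*82 = (5 + (4*(-5 + 0))*4)*82 = (5 + (4*(-5))*4)*82 = (5 - 20*4)*82 = (5 - 80)*82 = -75*82 = -6150)
1/O = 1/(-6150) = -1/6150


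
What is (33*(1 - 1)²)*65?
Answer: 0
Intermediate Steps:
(33*(1 - 1)²)*65 = (33*0²)*65 = (33*0)*65 = 0*65 = 0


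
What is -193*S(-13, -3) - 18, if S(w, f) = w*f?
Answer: -7545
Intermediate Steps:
S(w, f) = f*w
-193*S(-13, -3) - 18 = -(-579)*(-13) - 18 = -193*39 - 18 = -7527 - 18 = -7545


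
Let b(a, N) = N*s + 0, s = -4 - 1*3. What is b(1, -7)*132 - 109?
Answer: 6359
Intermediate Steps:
s = -7 (s = -4 - 3 = -7)
b(a, N) = -7*N (b(a, N) = N*(-7) + 0 = -7*N + 0 = -7*N)
b(1, -7)*132 - 109 = -7*(-7)*132 - 109 = 49*132 - 109 = 6468 - 109 = 6359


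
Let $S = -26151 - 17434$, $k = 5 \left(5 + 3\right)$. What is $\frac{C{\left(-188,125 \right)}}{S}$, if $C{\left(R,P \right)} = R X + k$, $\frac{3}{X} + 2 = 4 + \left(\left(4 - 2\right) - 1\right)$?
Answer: $\frac{148}{43585} \approx 0.0033957$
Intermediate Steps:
$k = 40$ ($k = 5 \cdot 8 = 40$)
$S = -43585$
$X = 1$ ($X = \frac{3}{-2 + \left(4 + \left(\left(4 - 2\right) - 1\right)\right)} = \frac{3}{-2 + \left(4 + \left(2 - 1\right)\right)} = \frac{3}{-2 + \left(4 + 1\right)} = \frac{3}{-2 + 5} = \frac{3}{3} = 3 \cdot \frac{1}{3} = 1$)
$C{\left(R,P \right)} = 40 + R$ ($C{\left(R,P \right)} = R 1 + 40 = R + 40 = 40 + R$)
$\frac{C{\left(-188,125 \right)}}{S} = \frac{40 - 188}{-43585} = \left(-148\right) \left(- \frac{1}{43585}\right) = \frac{148}{43585}$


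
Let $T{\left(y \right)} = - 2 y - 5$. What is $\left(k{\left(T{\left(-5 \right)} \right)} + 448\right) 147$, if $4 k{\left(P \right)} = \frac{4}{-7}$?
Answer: $65835$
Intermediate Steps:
$T{\left(y \right)} = -5 - 2 y$
$k{\left(P \right)} = - \frac{1}{7}$ ($k{\left(P \right)} = \frac{4 \frac{1}{-7}}{4} = \frac{4 \left(- \frac{1}{7}\right)}{4} = \frac{1}{4} \left(- \frac{4}{7}\right) = - \frac{1}{7}$)
$\left(k{\left(T{\left(-5 \right)} \right)} + 448\right) 147 = \left(- \frac{1}{7} + 448\right) 147 = \frac{3135}{7} \cdot 147 = 65835$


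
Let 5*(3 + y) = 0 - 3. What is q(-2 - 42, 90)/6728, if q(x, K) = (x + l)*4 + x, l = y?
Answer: -293/8410 ≈ -0.034839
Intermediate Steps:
y = -18/5 (y = -3 + (0 - 3)/5 = -3 + (⅕)*(-3) = -3 - ⅗ = -18/5 ≈ -3.6000)
l = -18/5 ≈ -3.6000
q(x, K) = -72/5 + 5*x (q(x, K) = (x - 18/5)*4 + x = (-18/5 + x)*4 + x = (-72/5 + 4*x) + x = -72/5 + 5*x)
q(-2 - 42, 90)/6728 = (-72/5 + 5*(-2 - 42))/6728 = (-72/5 + 5*(-44))*(1/6728) = (-72/5 - 220)*(1/6728) = -1172/5*1/6728 = -293/8410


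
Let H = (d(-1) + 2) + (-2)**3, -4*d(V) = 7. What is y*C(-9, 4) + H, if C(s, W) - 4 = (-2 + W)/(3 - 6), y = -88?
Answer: -3613/12 ≈ -301.08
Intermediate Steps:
C(s, W) = 14/3 - W/3 (C(s, W) = 4 + (-2 + W)/(3 - 6) = 4 + (-2 + W)/(-3) = 4 + (-2 + W)*(-1/3) = 4 + (2/3 - W/3) = 14/3 - W/3)
d(V) = -7/4 (d(V) = -1/4*7 = -7/4)
H = -31/4 (H = (-7/4 + 2) + (-2)**3 = 1/4 - 8 = -31/4 ≈ -7.7500)
y*C(-9, 4) + H = -88*(14/3 - 1/3*4) - 31/4 = -88*(14/3 - 4/3) - 31/4 = -88*10/3 - 31/4 = -880/3 - 31/4 = -3613/12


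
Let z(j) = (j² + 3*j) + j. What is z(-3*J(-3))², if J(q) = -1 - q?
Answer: 144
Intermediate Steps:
z(j) = j² + 4*j
z(-3*J(-3))² = ((-3*(-1 - 1*(-3)))*(4 - 3*(-1 - 1*(-3))))² = ((-3*(-1 + 3))*(4 - 3*(-1 + 3)))² = ((-3*2)*(4 - 3*2))² = (-6*(4 - 6))² = (-6*(-2))² = 12² = 144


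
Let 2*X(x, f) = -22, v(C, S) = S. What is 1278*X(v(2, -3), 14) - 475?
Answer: -14533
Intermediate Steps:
X(x, f) = -11 (X(x, f) = (½)*(-22) = -11)
1278*X(v(2, -3), 14) - 475 = 1278*(-11) - 475 = -14058 - 475 = -14533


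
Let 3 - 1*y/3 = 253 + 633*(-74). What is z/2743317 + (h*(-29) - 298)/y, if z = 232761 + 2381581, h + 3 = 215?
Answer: 57956474335/63908312832 ≈ 0.90687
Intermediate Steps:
h = 212 (h = -3 + 215 = 212)
y = 139776 (y = 9 - 3*(253 + 633*(-74)) = 9 - 3*(253 - 46842) = 9 - 3*(-46589) = 9 + 139767 = 139776)
z = 2614342
z/2743317 + (h*(-29) - 298)/y = 2614342/2743317 + (212*(-29) - 298)/139776 = 2614342*(1/2743317) + (-6148 - 298)*(1/139776) = 2614342/2743317 - 6446*1/139776 = 2614342/2743317 - 3223/69888 = 57956474335/63908312832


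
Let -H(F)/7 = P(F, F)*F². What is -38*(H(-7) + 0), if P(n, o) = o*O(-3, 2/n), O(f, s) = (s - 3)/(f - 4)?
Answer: -42826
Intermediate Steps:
O(f, s) = (-3 + s)/(-4 + f)
P(n, o) = o*(3/7 - 2/(7*n)) (P(n, o) = o*((-3 + 2/n)/(-4 - 3)) = o*((-3 + 2/n)/(-7)) = o*(-(-3 + 2/n)/7) = o*(3/7 - 2/(7*n)))
H(F) = -7*F²*(-2/7 + 3*F/7) (H(F) = -7*F*(-2 + 3*F)/(7*F)*F² = -7*(-2/7 + 3*F/7)*F² = -7*F²*(-2/7 + 3*F/7))
-38*(H(-7) + 0) = -38*((-7)²*(2 - 3*(-7)) + 0) = -38*(49*(2 + 21) + 0) = -38*(49*23 + 0) = -38*(1127 + 0) = -38*1127 = -42826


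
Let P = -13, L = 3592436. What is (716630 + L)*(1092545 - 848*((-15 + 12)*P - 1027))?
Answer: 8318087425354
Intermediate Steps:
(716630 + L)*(1092545 - 848*((-15 + 12)*P - 1027)) = (716630 + 3592436)*(1092545 - 848*((-15 + 12)*(-13) - 1027)) = 4309066*(1092545 - 848*(-3*(-13) - 1027)) = 4309066*(1092545 - 848*(39 - 1027)) = 4309066*(1092545 - 848*(-988)) = 4309066*(1092545 + 837824) = 4309066*1930369 = 8318087425354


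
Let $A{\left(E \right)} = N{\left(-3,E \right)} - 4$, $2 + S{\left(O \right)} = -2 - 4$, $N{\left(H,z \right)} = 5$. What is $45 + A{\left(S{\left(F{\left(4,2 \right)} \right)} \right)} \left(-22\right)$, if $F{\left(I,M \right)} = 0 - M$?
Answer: $23$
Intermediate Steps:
$F{\left(I,M \right)} = - M$
$S{\left(O \right)} = -8$ ($S{\left(O \right)} = -2 - 6 = -8$)
$A{\left(E \right)} = 1$ ($A{\left(E \right)} = 5 - 4 = 1$)
$45 + A{\left(S{\left(F{\left(4,2 \right)} \right)} \right)} \left(-22\right) = 45 + 1 \left(-22\right) = 45 - 22 = 23$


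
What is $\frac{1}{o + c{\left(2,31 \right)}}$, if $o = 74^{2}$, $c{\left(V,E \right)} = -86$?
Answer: $\frac{1}{5390} \approx 0.00018553$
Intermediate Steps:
$o = 5476$
$\frac{1}{o + c{\left(2,31 \right)}} = \frac{1}{5476 - 86} = \frac{1}{5390}$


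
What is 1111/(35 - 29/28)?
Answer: 31108/951 ≈ 32.711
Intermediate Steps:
1111/(35 - 29/28) = 1111/(951/28) = (28/951)*1111 = 31108/951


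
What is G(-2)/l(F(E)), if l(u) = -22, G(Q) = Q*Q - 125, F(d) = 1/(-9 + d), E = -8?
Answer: 11/2 ≈ 5.5000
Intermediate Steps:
G(Q) = -125 + Q**2 (G(Q) = Q**2 - 125 = -125 + Q**2)
G(-2)/l(F(E)) = (-125 + (-2)**2)/(-22) = (-125 + 4)*(-1/22) = -121*(-1/22) = 11/2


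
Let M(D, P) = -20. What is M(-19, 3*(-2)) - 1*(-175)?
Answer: 155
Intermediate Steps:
M(-19, 3*(-2)) - 1*(-175) = -20 - 1*(-175) = -20 + 175 = 155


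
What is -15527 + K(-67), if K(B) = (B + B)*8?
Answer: -16599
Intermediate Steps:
K(B) = 16*B (K(B) = (2*B)*8 = 16*B)
-15527 + K(-67) = -15527 + 16*(-67) = -15527 - 1072 = -16599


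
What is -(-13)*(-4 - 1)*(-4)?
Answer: 260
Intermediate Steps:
-(-13)*(-4 - 1)*(-4) = -(-13)*(-5)*(-4) = -13*5*(-4) = -65*(-4) = 260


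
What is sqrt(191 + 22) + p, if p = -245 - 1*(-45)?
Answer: -200 + sqrt(213) ≈ -185.41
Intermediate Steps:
p = -200 (p = -245 + 45 = -200)
sqrt(191 + 22) + p = sqrt(191 + 22) - 200 = sqrt(213) - 200 = -200 + sqrt(213)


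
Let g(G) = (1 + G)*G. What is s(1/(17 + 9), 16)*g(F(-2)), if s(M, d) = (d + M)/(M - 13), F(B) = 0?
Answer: 0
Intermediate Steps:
g(G) = G*(1 + G)
s(M, d) = (M + d)/(-13 + M)
s(1/(17 + 9), 16)*g(F(-2)) = ((1/(17 + 9) + 16)/(-13 + 1/(17 + 9)))*(0*(1 + 0)) = ((1/26 + 16)/(-13 + 1/26))*(0*1) = ((1/26 + 16)/(-13 + 1/26))*0 = ((417/26)/(-337/26))*0 = -26/337*417/26*0 = -417/337*0 = 0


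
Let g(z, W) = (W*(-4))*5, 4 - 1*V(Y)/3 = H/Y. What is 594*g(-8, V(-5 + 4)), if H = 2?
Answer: -213840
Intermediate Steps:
V(Y) = 12 - 6/Y
g(z, W) = -20*W (g(z, W) = -4*W*5 = -20*W)
594*g(-8, V(-5 + 4)) = 594*(-20*(12 - 6/(-5 + 4))) = 594*(-20*(12 - 6/(-1))) = 594*(-20*(12 - 6*(-1))) = 594*(-20*(12 + 6)) = 594*(-20*18) = 594*(-360) = -213840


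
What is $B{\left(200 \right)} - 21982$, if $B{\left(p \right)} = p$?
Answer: $-21782$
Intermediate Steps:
$B{\left(200 \right)} - 21982 = 200 - 21982 = -21782$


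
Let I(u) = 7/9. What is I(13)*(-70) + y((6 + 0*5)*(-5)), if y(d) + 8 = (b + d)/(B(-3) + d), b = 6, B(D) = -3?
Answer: -6110/99 ≈ -61.717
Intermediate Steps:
I(u) = 7/9 (I(u) = 7*(1/9) = 7/9)
y(d) = -8 + (6 + d)/(-3 + d)
I(13)*(-70) + y((6 + 0*5)*(-5)) = (7/9)*(-70) + (30 - 7*(6 + 0*5)*(-5))/(-3 + (6 + 0*5)*(-5)) = -490/9 + (30 - 7*(6 + 0)*(-5))/(-3 + (6 + 0)*(-5)) = -490/9 + (30 - 42*(-5))/(-3 + 6*(-5)) = -490/9 + (30 - 7*(-30))/(-3 - 30) = -490/9 + (30 + 210)/(-33) = -490/9 - 1/33*240 = -490/9 - 80/11 = -6110/99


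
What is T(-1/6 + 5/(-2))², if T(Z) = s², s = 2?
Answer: 16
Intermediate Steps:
T(Z) = 4 (T(Z) = 2² = 4)
T(-1/6 + 5/(-2))² = 4² = 16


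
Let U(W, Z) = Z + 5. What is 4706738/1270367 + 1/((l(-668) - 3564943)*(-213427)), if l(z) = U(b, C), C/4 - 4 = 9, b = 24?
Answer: 3581088303938752003/966549743242166174 ≈ 3.7050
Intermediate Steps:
C = 52 (C = 16 + 4*9 = 16 + 36 = 52)
U(W, Z) = 5 + Z
l(z) = 57 (l(z) = 5 + 52 = 57)
4706738/1270367 + 1/((l(-668) - 3564943)*(-213427)) = 4706738/1270367 + 1/((57 - 3564943)*(-213427)) = 4706738*(1/1270367) - 1/213427/(-3564886) = 4706738/1270367 - 1/3564886*(-1/213427) = 4706738/1270367 + 1/760842924322 = 3581088303938752003/966549743242166174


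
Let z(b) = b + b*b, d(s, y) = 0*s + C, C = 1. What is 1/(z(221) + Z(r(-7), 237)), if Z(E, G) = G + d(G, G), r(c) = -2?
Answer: 1/49300 ≈ 2.0284e-5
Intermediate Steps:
d(s, y) = 1 (d(s, y) = 0*s + 1 = 0 + 1 = 1)
z(b) = b + b²
Z(E, G) = 1 + G (Z(E, G) = G + 1 = 1 + G)
1/(z(221) + Z(r(-7), 237)) = 1/(221*(1 + 221) + (1 + 237)) = 1/(221*222 + 238) = 1/(49062 + 238) = 1/49300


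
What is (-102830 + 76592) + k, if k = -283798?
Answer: -310036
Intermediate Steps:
(-102830 + 76592) + k = (-102830 + 76592) - 283798 = -26238 - 283798 = -310036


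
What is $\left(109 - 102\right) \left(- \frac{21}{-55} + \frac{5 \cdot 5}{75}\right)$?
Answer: $\frac{826}{165} \approx 5.0061$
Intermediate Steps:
$\left(109 - 102\right) \left(- \frac{21}{-55} + \frac{5 \cdot 5}{75}\right) = 7 \left(\left(-21\right) \left(- \frac{1}{55}\right) + 25 \cdot \frac{1}{75}\right) = 7 \left(\frac{21}{55} + \frac{1}{3}\right) = 7 \cdot \frac{118}{165} = \frac{826}{165}$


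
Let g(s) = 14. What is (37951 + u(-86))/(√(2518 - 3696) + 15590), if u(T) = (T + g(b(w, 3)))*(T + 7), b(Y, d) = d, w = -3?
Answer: 340166005/121524639 - 43639*I*√1178/243049278 ≈ 2.7992 - 0.0061624*I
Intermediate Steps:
u(T) = (7 + T)*(14 + T) (u(T) = (T + 14)*(T + 7) = (14 + T)*(7 + T) = (7 + T)*(14 + T))
(37951 + u(-86))/(√(2518 - 3696) + 15590) = (37951 + (98 + (-86)² + 21*(-86)))/(√(2518 - 3696) + 15590) = (37951 + (98 + 7396 - 1806))/(√(-1178) + 15590) = (37951 + 5688)/(I*√1178 + 15590) = 43639/(15590 + I*√1178)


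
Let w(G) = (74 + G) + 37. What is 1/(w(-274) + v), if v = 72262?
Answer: 1/72099 ≈ 1.3870e-5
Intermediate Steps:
w(G) = 111 + G
1/(w(-274) + v) = 1/((111 - 274) + 72262) = 1/(-163 + 72262) = 1/72099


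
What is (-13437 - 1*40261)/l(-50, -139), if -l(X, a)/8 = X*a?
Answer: 26849/27800 ≈ 0.96579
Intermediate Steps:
l(X, a) = -8*X*a
(-13437 - 1*40261)/l(-50, -139) = (-13437 - 1*40261)/((-8*(-50)*(-139))) = (-13437 - 40261)/(-55600) = -53698*(-1/55600) = 26849/27800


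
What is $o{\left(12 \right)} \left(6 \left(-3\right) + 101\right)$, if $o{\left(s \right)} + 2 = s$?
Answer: $830$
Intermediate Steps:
$o{\left(s \right)} = -2 + s$
$o{\left(12 \right)} \left(6 \left(-3\right) + 101\right) = \left(-2 + 12\right) \left(6 \left(-3\right) + 101\right) = 10 \left(-18 + 101\right) = 10 \cdot 83 = 830$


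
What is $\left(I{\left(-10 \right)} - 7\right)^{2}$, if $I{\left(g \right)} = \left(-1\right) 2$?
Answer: $81$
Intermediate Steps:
$I{\left(g \right)} = -2$
$\left(I{\left(-10 \right)} - 7\right)^{2} = \left(-2 - 7\right)^{2} = \left(-9\right)^{2} = 81$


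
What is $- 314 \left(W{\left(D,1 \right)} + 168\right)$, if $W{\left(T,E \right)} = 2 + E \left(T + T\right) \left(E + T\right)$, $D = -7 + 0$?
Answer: $-79756$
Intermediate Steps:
$D = -7$
$W{\left(T,E \right)} = 2 + 2 E T \left(E + T\right)$ ($W{\left(T,E \right)} = 2 + E 2 T \left(E + T\right) = 2 + 2 E T \left(E + T\right)$)
$- 314 \left(W{\left(D,1 \right)} + 168\right) = - 314 \left(\left(2 + 2 \cdot 1 \left(-7\right)^{2} + 2 \left(-7\right) 1^{2}\right) + 168\right) = - 314 \left(\left(2 + 2 \cdot 1 \cdot 49 + 2 \left(-7\right) 1\right) + 168\right) = - 314 \left(\left(2 + 98 - 14\right) + 168\right) = - 314 \left(86 + 168\right) = \left(-314\right) 254 = -79756$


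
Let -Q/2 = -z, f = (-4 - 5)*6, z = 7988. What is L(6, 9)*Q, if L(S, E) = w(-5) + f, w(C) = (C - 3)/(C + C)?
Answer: -4249616/5 ≈ -8.4992e+5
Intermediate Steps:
f = -54 (f = -9*6 = -54)
w(C) = (-3 + C)/(2*C) (w(C) = (-3 + C)/((2*C)) = (-3 + C)*(1/(2*C)) = (-3 + C)/(2*C))
L(S, E) = -266/5 (L(S, E) = (1/2)*(-3 - 5)/(-5) - 54 = (1/2)*(-1/5)*(-8) - 54 = 4/5 - 54 = -266/5)
Q = 15976 (Q = -(-2)*7988 = -2*(-7988) = 15976)
L(6, 9)*Q = -266/5*15976 = -4249616/5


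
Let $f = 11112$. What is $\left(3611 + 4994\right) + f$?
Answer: $19717$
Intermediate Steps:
$\left(3611 + 4994\right) + f = \left(3611 + 4994\right) + 11112 = 8605 + 11112 = 19717$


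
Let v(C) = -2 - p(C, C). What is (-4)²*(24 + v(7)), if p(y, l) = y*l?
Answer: -432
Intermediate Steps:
p(y, l) = l*y
v(C) = -2 - C² (v(C) = -2 - C*C = -2 - C²)
(-4)²*(24 + v(7)) = (-4)²*(24 + (-2 - 1*7²)) = 16*(24 + (-2 - 1*49)) = 16*(24 + (-2 - 49)) = 16*(24 - 51) = 16*(-27) = -432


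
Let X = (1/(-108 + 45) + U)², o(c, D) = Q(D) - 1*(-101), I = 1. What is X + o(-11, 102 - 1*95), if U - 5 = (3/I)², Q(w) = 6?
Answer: 1200844/3969 ≈ 302.56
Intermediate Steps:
U = 14 (U = 5 + (3/1)² = 5 + (3*1)² = 5 + 3² = 5 + 9 = 14)
o(c, D) = 107 (o(c, D) = 6 - 1*(-101) = 6 + 101 = 107)
X = 776161/3969 (X = (1/(-108 + 45) + 14)² = (1/(-63) + 14)² = (-1/63 + 14)² = (881/63)² = 776161/3969 ≈ 195.56)
X + o(-11, 102 - 1*95) = 776161/3969 + 107 = 1200844/3969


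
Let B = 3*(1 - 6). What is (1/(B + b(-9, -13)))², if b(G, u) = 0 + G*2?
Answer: 1/1089 ≈ 0.00091827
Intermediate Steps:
B = -15 (B = 3*(-5) = -15)
b(G, u) = 2*G (b(G, u) = 0 + 2*G = 2*G)
(1/(B + b(-9, -13)))² = (1/(-15 + 2*(-9)))² = (1/(-15 - 18))² = (1/(-33))² = (-1/33)² = 1/1089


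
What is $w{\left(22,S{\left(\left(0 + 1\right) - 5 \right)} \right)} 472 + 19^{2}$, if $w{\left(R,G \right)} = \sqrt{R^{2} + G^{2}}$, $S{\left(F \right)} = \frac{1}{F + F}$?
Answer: $361 + 59 \sqrt{30977} \approx 10745.0$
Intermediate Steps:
$S{\left(F \right)} = \frac{1}{2 F}$
$w{\left(R,G \right)} = \sqrt{G^{2} + R^{2}}$
$w{\left(22,S{\left(\left(0 + 1\right) - 5 \right)} \right)} 472 + 19^{2} = \sqrt{\left(\frac{1}{2 \left(\left(0 + 1\right) - 5\right)}\right)^{2} + 22^{2}} \cdot 472 + 19^{2} = \sqrt{\left(\frac{1}{2 \left(1 - 5\right)}\right)^{2} + 484} \cdot 472 + 361 = \sqrt{\left(\frac{1}{2 \left(-4\right)}\right)^{2} + 484} \cdot 472 + 361 = \sqrt{\left(\frac{1}{2} \left(- \frac{1}{4}\right)\right)^{2} + 484} \cdot 472 + 361 = \sqrt{\left(- \frac{1}{8}\right)^{2} + 484} \cdot 472 + 361 = \sqrt{\frac{1}{64} + 484} \cdot 472 + 361 = \sqrt{\frac{30977}{64}} \cdot 472 + 361 = \frac{\sqrt{30977}}{8} \cdot 472 + 361 = 59 \sqrt{30977} + 361 = 361 + 59 \sqrt{30977}$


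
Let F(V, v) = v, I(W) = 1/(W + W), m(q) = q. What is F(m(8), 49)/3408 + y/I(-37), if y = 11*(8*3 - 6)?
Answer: -49933967/3408 ≈ -14652.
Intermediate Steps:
I(W) = 1/(2*W)
y = 198 (y = 11*(24 - 6) = 11*18 = 198)
F(m(8), 49)/3408 + y/I(-37) = 49/3408 + 198/(((½)/(-37))) = 49*(1/3408) + 198/(((½)*(-1/37))) = 49/3408 + 198/(-1/74) = 49/3408 + 198*(-74) = 49/3408 - 14652 = -49933967/3408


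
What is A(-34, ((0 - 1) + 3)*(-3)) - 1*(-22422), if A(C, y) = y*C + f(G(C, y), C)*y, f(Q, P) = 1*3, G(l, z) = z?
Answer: 22608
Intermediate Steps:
f(Q, P) = 3
A(C, y) = 3*y + C*y (A(C, y) = y*C + 3*y = C*y + 3*y = 3*y + C*y)
A(-34, ((0 - 1) + 3)*(-3)) - 1*(-22422) = (((0 - 1) + 3)*(-3))*(3 - 34) - 1*(-22422) = ((-1 + 3)*(-3))*(-31) + 22422 = (2*(-3))*(-31) + 22422 = -6*(-31) + 22422 = 186 + 22422 = 22608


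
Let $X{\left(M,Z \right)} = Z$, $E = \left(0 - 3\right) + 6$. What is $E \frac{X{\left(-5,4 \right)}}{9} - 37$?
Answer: $- \frac{107}{3} \approx -35.667$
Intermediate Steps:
$E = 3$ ($E = -3 + 6 = 3$)
$E \frac{X{\left(-5,4 \right)}}{9} - 37 = 3 \cdot \frac{4}{9} - 37 = \frac{4}{3} - 37 = - \frac{107}{3}$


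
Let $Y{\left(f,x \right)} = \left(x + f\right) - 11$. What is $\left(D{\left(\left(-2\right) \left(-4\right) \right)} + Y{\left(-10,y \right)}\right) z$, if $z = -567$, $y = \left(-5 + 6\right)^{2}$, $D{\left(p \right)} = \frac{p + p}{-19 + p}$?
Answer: $\frac{133812}{11} \approx 12165.0$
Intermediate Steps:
$D{\left(p \right)} = \frac{2 p}{-19 + p}$
$y = 1$ ($y = 1^{2} = 1$)
$Y{\left(f,x \right)} = -11 + f + x$ ($Y{\left(f,x \right)} = \left(f + x\right) - 11 = -11 + f + x$)
$\left(D{\left(\left(-2\right) \left(-4\right) \right)} + Y{\left(-10,y \right)}\right) z = \left(\frac{2 \left(\left(-2\right) \left(-4\right)\right)}{-19 - -8} - 20\right) \left(-567\right) = \left(2 \cdot 8 \frac{1}{-19 + 8} - 20\right) \left(-567\right) = \left(2 \cdot 8 \frac{1}{-11} - 20\right) \left(-567\right) = \left(2 \cdot 8 \left(- \frac{1}{11}\right) - 20\right) \left(-567\right) = \left(- \frac{16}{11} - 20\right) \left(-567\right) = \left(- \frac{236}{11}\right) \left(-567\right) = \frac{133812}{11}$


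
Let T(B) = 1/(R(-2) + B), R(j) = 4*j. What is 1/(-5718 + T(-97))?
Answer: -105/600391 ≈ -0.00017489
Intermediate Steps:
T(B) = 1/(-8 + B) (T(B) = 1/(4*(-2) + B) = 1/(-8 + B))
1/(-5718 + T(-97)) = 1/(-5718 + 1/(-8 - 97)) = 1/(-5718 + 1/(-105)) = 1/(-5718 - 1/105) = 1/(-600391/105) = -105/600391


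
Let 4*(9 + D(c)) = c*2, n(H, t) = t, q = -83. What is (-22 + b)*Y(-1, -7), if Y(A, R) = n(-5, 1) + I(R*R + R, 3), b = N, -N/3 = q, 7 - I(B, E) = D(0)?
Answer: 3859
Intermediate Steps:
D(c) = -9 + c/2 (D(c) = -9 + (c*2)/4 = -9 + (2*c)/4 = -9 + c/2)
I(B, E) = 16 (I(B, E) = 7 - (-9 + (½)*0) = 7 - (-9 + 0) = 7 - 1*(-9) = 7 + 9 = 16)
N = 249 (N = -3*(-83) = 249)
b = 249
Y(A, R) = 17 (Y(A, R) = 1 + 16 = 17)
(-22 + b)*Y(-1, -7) = (-22 + 249)*17 = 227*17 = 3859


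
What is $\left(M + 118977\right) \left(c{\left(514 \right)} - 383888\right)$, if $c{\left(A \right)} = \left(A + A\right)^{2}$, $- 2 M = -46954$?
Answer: $95856726784$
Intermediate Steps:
$M = 23477$ ($M = \left(- \frac{1}{2}\right) \left(-46954\right) = 23477$)
$c{\left(A \right)} = 4 A^{2}$ ($c{\left(A \right)} = \left(2 A\right)^{2} = 4 A^{2}$)
$\left(M + 118977\right) \left(c{\left(514 \right)} - 383888\right) = \left(23477 + 118977\right) \left(4 \cdot 514^{2} - 383888\right) = 142454 \left(4 \cdot 264196 - 383888\right) = 142454 \left(1056784 - 383888\right) = 142454 \cdot 672896 = 95856726784$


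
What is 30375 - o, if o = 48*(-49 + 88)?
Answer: 28503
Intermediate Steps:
o = 1872 (o = 48*39 = 1872)
30375 - o = 30375 - 1*1872 = 30375 - 1872 = 28503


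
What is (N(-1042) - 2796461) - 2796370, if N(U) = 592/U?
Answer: -2913865247/521 ≈ -5.5928e+6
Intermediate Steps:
(N(-1042) - 2796461) - 2796370 = (592/(-1042) - 2796461) - 2796370 = (592*(-1/1042) - 2796461) - 2796370 = (-296/521 - 2796461) - 2796370 = -1456956477/521 - 2796370 = -2913865247/521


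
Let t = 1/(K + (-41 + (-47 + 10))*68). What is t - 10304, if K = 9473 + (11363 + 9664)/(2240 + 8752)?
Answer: -157468042736/15282225 ≈ -10304.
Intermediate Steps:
K = 34716081/3664 (K = 9473 + 21027/10992 = 9473 + 21027*(1/10992) = 9473 + 7009/3664 = 34716081/3664 ≈ 9474.9)
t = 3664/15282225 (t = 1/(34716081/3664 + (-41 + (-47 + 10))*68) = 1/(34716081/3664 + (-41 - 37)*68) = 1/(34716081/3664 - 78*68) = 1/(34716081/3664 - 5304) = 1/(15282225/3664) = 3664/15282225 ≈ 0.00023976)
t - 10304 = 3664/15282225 - 10304 = -157468042736/15282225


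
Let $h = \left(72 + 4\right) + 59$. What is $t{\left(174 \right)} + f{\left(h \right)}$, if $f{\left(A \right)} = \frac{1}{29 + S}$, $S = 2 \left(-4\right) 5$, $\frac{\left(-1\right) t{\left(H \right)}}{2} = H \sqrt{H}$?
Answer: $- \frac{1}{11} - 348 \sqrt{174} \approx -4590.5$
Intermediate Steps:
$t{\left(H \right)} = - 2 H^{\frac{3}{2}}$ ($t{\left(H \right)} = - 2 H \sqrt{H} = - 2 H^{\frac{3}{2}}$)
$S = -40$ ($S = \left(-8\right) 5 = -40$)
$h = 135$ ($h = 76 + 59 = 135$)
$f{\left(A \right)} = - \frac{1}{11}$ ($f{\left(A \right)} = \frac{1}{29 - 40} = \frac{1}{-11} = - \frac{1}{11}$)
$t{\left(174 \right)} + f{\left(h \right)} = - 2 \cdot 174^{\frac{3}{2}} - \frac{1}{11} = - 2 \cdot 174 \sqrt{174} - \frac{1}{11} = - 348 \sqrt{174} - \frac{1}{11} = - \frac{1}{11} - 348 \sqrt{174}$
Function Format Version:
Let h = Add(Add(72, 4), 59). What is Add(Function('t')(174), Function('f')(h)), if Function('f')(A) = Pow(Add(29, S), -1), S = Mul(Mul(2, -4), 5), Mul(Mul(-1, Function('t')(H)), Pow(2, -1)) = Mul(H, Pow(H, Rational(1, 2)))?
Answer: Add(Rational(-1, 11), Mul(-348, Pow(174, Rational(1, 2)))) ≈ -4590.5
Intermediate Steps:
Function('t')(H) = Mul(-2, Pow(H, Rational(3, 2))) (Function('t')(H) = Mul(-2, Mul(H, Pow(H, Rational(1, 2)))) = Mul(-2, Pow(H, Rational(3, 2))))
S = -40 (S = Mul(-8, 5) = -40)
h = 135 (h = Add(76, 59) = 135)
Function('f')(A) = Rational(-1, 11) (Function('f')(A) = Pow(Add(29, -40), -1) = Pow(-11, -1) = Rational(-1, 11))
Add(Function('t')(174), Function('f')(h)) = Add(Mul(-2, Pow(174, Rational(3, 2))), Rational(-1, 11)) = Add(Mul(-2, Mul(174, Pow(174, Rational(1, 2)))), Rational(-1, 11)) = Add(Mul(-348, Pow(174, Rational(1, 2))), Rational(-1, 11)) = Add(Rational(-1, 11), Mul(-348, Pow(174, Rational(1, 2))))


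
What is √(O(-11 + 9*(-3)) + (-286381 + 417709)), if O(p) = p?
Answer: √131290 ≈ 362.34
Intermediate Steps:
√(O(-11 + 9*(-3)) + (-286381 + 417709)) = √((-11 + 9*(-3)) + (-286381 + 417709)) = √((-11 - 27) + 131328) = √(-38 + 131328) = √131290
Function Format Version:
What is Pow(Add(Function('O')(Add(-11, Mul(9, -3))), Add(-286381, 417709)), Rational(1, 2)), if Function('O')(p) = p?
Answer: Pow(131290, Rational(1, 2)) ≈ 362.34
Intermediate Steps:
Pow(Add(Function('O')(Add(-11, Mul(9, -3))), Add(-286381, 417709)), Rational(1, 2)) = Pow(Add(Add(-11, Mul(9, -3)), Add(-286381, 417709)), Rational(1, 2)) = Pow(Add(Add(-11, -27), 131328), Rational(1, 2)) = Pow(Add(-38, 131328), Rational(1, 2)) = Pow(131290, Rational(1, 2))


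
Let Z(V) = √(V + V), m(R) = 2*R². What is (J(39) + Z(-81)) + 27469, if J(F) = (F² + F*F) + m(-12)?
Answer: 30799 + 9*I*√2 ≈ 30799.0 + 12.728*I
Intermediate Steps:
Z(V) = √2*√V (Z(V) = √(2*V) = √2*√V)
J(F) = 288 + 2*F² (J(F) = (F² + F*F) + 2*(-12)² = (F² + F²) + 2*144 = 2*F² + 288 = 288 + 2*F²)
(J(39) + Z(-81)) + 27469 = ((288 + 2*39²) + √2*√(-81)) + 27469 = ((288 + 2*1521) + √2*(9*I)) + 27469 = ((288 + 3042) + 9*I*√2) + 27469 = (3330 + 9*I*√2) + 27469 = 30799 + 9*I*√2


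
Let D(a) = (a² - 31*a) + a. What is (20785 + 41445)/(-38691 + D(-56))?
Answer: -12446/6775 ≈ -1.8370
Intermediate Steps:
D(a) = a² - 30*a
(20785 + 41445)/(-38691 + D(-56)) = (20785 + 41445)/(-38691 - 56*(-30 - 56)) = 62230/(-38691 - 56*(-86)) = 62230/(-38691 + 4816) = 62230/(-33875) = 62230*(-1/33875) = -12446/6775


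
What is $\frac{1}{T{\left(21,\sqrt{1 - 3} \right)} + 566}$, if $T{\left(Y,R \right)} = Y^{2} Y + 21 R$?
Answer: $\frac{9827}{96570811} - \frac{21 i \sqrt{2}}{96570811} \approx 0.00010176 - 3.0753 \cdot 10^{-7} i$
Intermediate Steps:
$T{\left(Y,R \right)} = Y^{3} + 21 R$
$\frac{1}{T{\left(21,\sqrt{1 - 3} \right)} + 566} = \frac{1}{\left(21^{3} + 21 \sqrt{1 - 3}\right) + 566} = \frac{1}{\left(9261 + 21 \sqrt{-2}\right) + 566} = \frac{1}{\left(9261 + 21 i \sqrt{2}\right) + 566} = \frac{1}{9827 + 21 i \sqrt{2}}$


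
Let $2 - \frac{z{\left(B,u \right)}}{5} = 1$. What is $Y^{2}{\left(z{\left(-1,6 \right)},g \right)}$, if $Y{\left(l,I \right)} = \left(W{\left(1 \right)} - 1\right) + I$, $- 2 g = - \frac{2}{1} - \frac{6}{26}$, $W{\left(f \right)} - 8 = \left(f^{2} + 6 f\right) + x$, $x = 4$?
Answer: $\frac{247009}{676} \approx 365.4$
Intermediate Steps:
$z{\left(B,u \right)} = 5$ ($z{\left(B,u \right)} = 10 - 5 = 5$)
$W{\left(f \right)} = 12 + f^{2} + 6 f$ ($W{\left(f \right)} = 8 + \left(\left(f^{2} + 6 f\right) + 4\right) = 8 + \left(4 + f^{2} + 6 f\right) = 12 + f^{2} + 6 f$)
$g = \frac{29}{26}$ ($g = - \frac{- \frac{2}{1} - \frac{6}{26}}{2} = - \frac{\left(-2\right) 1 - \frac{3}{13}}{2} = - \frac{-2 - \frac{3}{13}}{2} = \left(- \frac{1}{2}\right) \left(- \frac{29}{13}\right) = \frac{29}{26} \approx 1.1154$)
$Y{\left(l,I \right)} = 18 + I$ ($Y{\left(l,I \right)} = \left(\left(12 + 1^{2} + 6 \cdot 1\right) - 1\right) + I = \left(\left(12 + 1 + 6\right) - 1\right) + I = \left(19 - 1\right) + I = 18 + I$)
$Y^{2}{\left(z{\left(-1,6 \right)},g \right)} = \left(18 + \frac{29}{26}\right)^{2} = \left(\frac{497}{26}\right)^{2} = \frac{247009}{676}$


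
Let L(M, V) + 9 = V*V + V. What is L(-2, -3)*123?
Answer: -369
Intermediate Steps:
L(M, V) = -9 + V + V² (L(M, V) = -9 + (V*V + V) = -9 + (V² + V) = -9 + (V + V²) = -9 + V + V²)
L(-2, -3)*123 = (-9 - 3 + (-3)²)*123 = (-9 - 3 + 9)*123 = -3*123 = -369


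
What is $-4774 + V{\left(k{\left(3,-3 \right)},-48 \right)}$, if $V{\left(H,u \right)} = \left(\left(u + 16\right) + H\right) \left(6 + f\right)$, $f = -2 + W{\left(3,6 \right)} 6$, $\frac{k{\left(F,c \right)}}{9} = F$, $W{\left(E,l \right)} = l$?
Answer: $-4974$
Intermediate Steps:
$k{\left(F,c \right)} = 9 F$
$f = 34$ ($f = -2 + 6 \cdot 6 = -2 + 36 = 34$)
$V{\left(H,u \right)} = 640 + 40 H + 40 u$ ($V{\left(H,u \right)} = \left(\left(u + 16\right) + H\right) \left(6 + 34\right) = \left(\left(16 + u\right) + H\right) 40 = \left(16 + H + u\right) 40 = 640 + 40 H + 40 u$)
$-4774 + V{\left(k{\left(3,-3 \right)},-48 \right)} = -4774 + \left(640 + 40 \cdot 9 \cdot 3 + 40 \left(-48\right)\right) = -4774 + \left(640 + 40 \cdot 27 - 1920\right) = -4774 + \left(640 + 1080 - 1920\right) = -4774 - 200 = -4974$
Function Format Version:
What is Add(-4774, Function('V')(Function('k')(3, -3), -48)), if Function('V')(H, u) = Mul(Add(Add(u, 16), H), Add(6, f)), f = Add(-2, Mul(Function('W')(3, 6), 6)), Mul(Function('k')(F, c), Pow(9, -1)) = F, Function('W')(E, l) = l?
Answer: -4974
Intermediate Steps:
Function('k')(F, c) = Mul(9, F)
f = 34 (f = Add(-2, Mul(6, 6)) = Add(-2, 36) = 34)
Function('V')(H, u) = Add(640, Mul(40, H), Mul(40, u)) (Function('V')(H, u) = Mul(Add(Add(u, 16), H), Add(6, 34)) = Mul(Add(Add(16, u), H), 40) = Mul(Add(16, H, u), 40) = Add(640, Mul(40, H), Mul(40, u)))
Add(-4774, Function('V')(Function('k')(3, -3), -48)) = Add(-4774, Add(640, Mul(40, Mul(9, 3)), Mul(40, -48))) = Add(-4774, Add(640, Mul(40, 27), -1920)) = Add(-4774, Add(640, 1080, -1920)) = Add(-4774, -200) = -4974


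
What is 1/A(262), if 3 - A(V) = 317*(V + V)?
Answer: -1/166105 ≈ -6.0203e-6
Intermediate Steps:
A(V) = 3 - 634*V (A(V) = 3 - 317*(V + V) = 3 - 317*2*V = 3 - 634*V)
1/A(262) = 1/(3 - 634*262) = 1/(3 - 166108) = 1/(-166105) = -1/166105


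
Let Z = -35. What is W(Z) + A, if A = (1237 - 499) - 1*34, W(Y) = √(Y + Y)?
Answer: 704 + I*√70 ≈ 704.0 + 8.3666*I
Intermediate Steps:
W(Y) = √2*√Y (W(Y) = √(2*Y) = √2*√Y)
A = 704 (A = 738 - 34 = 704)
W(Z) + A = √2*√(-35) + 704 = √2*(I*√35) + 704 = I*√70 + 704 = 704 + I*√70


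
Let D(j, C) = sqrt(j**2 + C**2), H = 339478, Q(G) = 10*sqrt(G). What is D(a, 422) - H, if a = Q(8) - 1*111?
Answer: -339478 + sqrt(191205 - 4440*sqrt(2)) ≈ -3.3905e+5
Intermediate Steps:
a = -111 + 20*sqrt(2) (a = 10*sqrt(8) - 1*111 = 10*(2*sqrt(2)) - 111 = 20*sqrt(2) - 111 = -111 + 20*sqrt(2) ≈ -82.716)
D(j, C) = sqrt(C**2 + j**2)
D(a, 422) - H = sqrt(422**2 + (-111 + 20*sqrt(2))**2) - 1*339478 = sqrt(178084 + (-111 + 20*sqrt(2))**2) - 339478 = -339478 + sqrt(178084 + (-111 + 20*sqrt(2))**2)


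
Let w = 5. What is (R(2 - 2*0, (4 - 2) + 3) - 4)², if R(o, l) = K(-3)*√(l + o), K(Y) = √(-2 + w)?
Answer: (4 - √21)² ≈ 0.33939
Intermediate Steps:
K(Y) = √3 (K(Y) = √(-2 + 5) = √3)
R(o, l) = √3*√(l + o)
(R(2 - 2*0, (4 - 2) + 3) - 4)² = (√(3*((4 - 2) + 3) + 3*(2 - 2*0)) - 4)² = (√(3*(2 + 3) + 3*(2 + 0)) - 4)² = (√(3*5 + 3*2) - 4)² = (√(15 + 6) - 4)² = (√21 - 4)² = (-4 + √21)²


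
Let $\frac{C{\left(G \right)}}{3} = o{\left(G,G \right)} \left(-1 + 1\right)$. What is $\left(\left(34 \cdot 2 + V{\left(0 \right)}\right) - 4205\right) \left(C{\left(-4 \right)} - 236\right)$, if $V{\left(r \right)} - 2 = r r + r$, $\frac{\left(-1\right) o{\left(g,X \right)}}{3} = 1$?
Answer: $975860$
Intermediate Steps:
$o{\left(g,X \right)} = -3$ ($o{\left(g,X \right)} = \left(-3\right) 1 = -3$)
$V{\left(r \right)} = 2 + r + r^{2}$ ($V{\left(r \right)} = 2 + \left(r r + r\right) = 2 + \left(r^{2} + r\right) = 2 + \left(r + r^{2}\right) = 2 + r + r^{2}$)
$C{\left(G \right)} = 0$ ($C{\left(G \right)} = 3 \left(- 3 \left(-1 + 1\right)\right) = 3 \left(\left(-3\right) 0\right) = 3 \cdot 0 = 0$)
$\left(\left(34 \cdot 2 + V{\left(0 \right)}\right) - 4205\right) \left(C{\left(-4 \right)} - 236\right) = \left(\left(34 \cdot 2 + \left(2 + 0 + 0^{2}\right)\right) - 4205\right) \left(0 - 236\right) = \left(\left(68 + \left(2 + 0 + 0\right)\right) - 4205\right) \left(-236\right) = \left(\left(68 + 2\right) - 4205\right) \left(-236\right) = \left(70 - 4205\right) \left(-236\right) = \left(-4135\right) \left(-236\right) = 975860$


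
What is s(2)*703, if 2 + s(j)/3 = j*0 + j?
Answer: 0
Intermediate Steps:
s(j) = -6 + 3*j (s(j) = -6 + 3*(j*0 + j) = -6 + 3*(0 + j) = -6 + 3*j)
s(2)*703 = (-6 + 3*2)*703 = (-6 + 6)*703 = 0*703 = 0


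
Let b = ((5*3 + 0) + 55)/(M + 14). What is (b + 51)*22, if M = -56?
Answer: 3256/3 ≈ 1085.3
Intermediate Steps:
b = -5/3 (b = ((5*3 + 0) + 55)/(-56 + 14) = ((15 + 0) + 55)/(-42) = (15 + 55)*(-1/42) = 70*(-1/42) = -5/3 ≈ -1.6667)
(b + 51)*22 = (-5/3 + 51)*22 = (148/3)*22 = 3256/3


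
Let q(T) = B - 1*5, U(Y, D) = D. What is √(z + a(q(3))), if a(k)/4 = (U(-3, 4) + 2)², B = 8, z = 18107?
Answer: √18251 ≈ 135.10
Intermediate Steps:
q(T) = 3 (q(T) = 8 - 1*5 = 8 - 5 = 3)
a(k) = 144 (a(k) = 4*(4 + 2)² = 4*6² = 4*36 = 144)
√(z + a(q(3))) = √(18107 + 144) = √18251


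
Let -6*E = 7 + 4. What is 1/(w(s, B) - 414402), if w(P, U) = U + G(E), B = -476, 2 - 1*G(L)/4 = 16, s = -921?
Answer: -1/414934 ≈ -2.4100e-6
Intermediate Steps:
E = -11/6 (E = -(7 + 4)/6 = -⅙*11 = -11/6 ≈ -1.8333)
G(L) = -56 (G(L) = 8 - 4*16 = 8 - 64 = -56)
w(P, U) = -56 + U (w(P, U) = U - 56 = -56 + U)
1/(w(s, B) - 414402) = 1/((-56 - 476) - 414402) = 1/(-532 - 414402) = 1/(-414934) = -1/414934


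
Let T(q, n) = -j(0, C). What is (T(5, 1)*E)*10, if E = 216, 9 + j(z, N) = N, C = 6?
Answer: 6480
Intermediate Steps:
j(z, N) = -9 + N
T(q, n) = 3 (T(q, n) = -(-9 + 6) = -1*(-3) = 3)
(T(5, 1)*E)*10 = (3*216)*10 = 648*10 = 6480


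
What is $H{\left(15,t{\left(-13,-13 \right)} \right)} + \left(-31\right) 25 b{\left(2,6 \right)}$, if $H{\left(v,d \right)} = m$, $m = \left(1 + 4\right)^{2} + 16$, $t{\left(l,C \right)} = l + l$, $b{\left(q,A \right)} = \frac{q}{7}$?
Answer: $- \frac{1263}{7} \approx -180.43$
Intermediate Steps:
$b{\left(q,A \right)} = \frac{q}{7}$ ($b{\left(q,A \right)} = q \frac{1}{7} = \frac{q}{7}$)
$t{\left(l,C \right)} = 2 l$
$m = 41$ ($m = 5^{2} + 16 = 25 + 16 = 41$)
$H{\left(v,d \right)} = 41$
$H{\left(15,t{\left(-13,-13 \right)} \right)} + \left(-31\right) 25 b{\left(2,6 \right)} = 41 + \left(-31\right) 25 \cdot \frac{1}{7} \cdot 2 = 41 - \frac{1550}{7} = - \frac{1263}{7}$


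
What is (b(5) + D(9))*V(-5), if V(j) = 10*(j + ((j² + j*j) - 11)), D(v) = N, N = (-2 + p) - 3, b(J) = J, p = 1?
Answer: 340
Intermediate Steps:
N = -4 (N = (-2 + 1) - 3 = -1 - 3 = -4)
D(v) = -4
V(j) = -110 + 10*j + 20*j² (V(j) = 10*(j + ((j² + j²) - 11)) = 10*(j + (2*j² - 11)) = 10*(j + (-11 + 2*j²)) = 10*(-11 + j + 2*j²) = -110 + 10*j + 20*j²)
(b(5) + D(9))*V(-5) = (5 - 4)*(-110 + 10*(-5) + 20*(-5)²) = 1*(-110 - 50 + 20*25) = 1*(-110 - 50 + 500) = 1*340 = 340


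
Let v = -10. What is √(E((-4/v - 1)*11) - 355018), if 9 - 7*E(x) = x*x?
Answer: I*√434903098/35 ≈ 595.84*I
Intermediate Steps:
E(x) = 9/7 - x²/7 (E(x) = 9/7 - x*x/7 = 9/7 - x²/7)
√(E((-4/v - 1)*11) - 355018) = √((9/7 - 121*(-4/(-10) - 1)²/7) - 355018) = √((9/7 - 121*(-4*(-⅒) - 1)²/7) - 355018) = √((9/7 - 121*(⅖ - 1)²/7) - 355018) = √((9/7 - (-⅗*11)²/7) - 355018) = √((9/7 - (-33/5)²/7) - 355018) = √((9/7 - ⅐*1089/25) - 355018) = √((9/7 - 1089/175) - 355018) = √(-864/175 - 355018) = √(-62129014/175) = I*√434903098/35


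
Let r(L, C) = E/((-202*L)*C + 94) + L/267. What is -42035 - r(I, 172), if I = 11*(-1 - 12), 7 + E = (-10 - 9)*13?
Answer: -9293720324059/221097627 ≈ -42034.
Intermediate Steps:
E = -254 (E = -7 + (-10 - 9)*13 = -7 - 19*13 = -7 - 247 = -254)
I = -143 (I = 11*(-13) = -143)
r(L, C) = -254/(94 - 202*C*L) + L/267 (r(L, C) = -254/((-202*L)*C + 94) + L/267 = -254/(-202*C*L + 94) + L*(1/267) = -254/(94 - 202*C*L) + L/267)
-42035 - r(I, 172) = -42035 - (33909 - 47*(-143) + 101*172*(-143)**2)/(267*(-47 + 101*172*(-143))) = -42035 - (33909 + 6721 + 101*172*20449)/(267*(-47 - 2484196)) = -42035 - (33909 + 6721 + 355240028)/(267*(-2484243)) = -42035 - (-1)*355280658/(267*2484243) = -42035 - 1*(-118426886/221097627) = -42035 + 118426886/221097627 = -9293720324059/221097627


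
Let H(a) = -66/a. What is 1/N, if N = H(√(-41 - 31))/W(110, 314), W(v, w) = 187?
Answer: -17*I*√2 ≈ -24.042*I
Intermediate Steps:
N = I*√2/34 (N = -66/√(-41 - 31)/187 = -66*(-I*√2/12)*(1/187) = -(-11)*I*√2/2*(1/187) = (11*I*√2/2)*(1/187) = I*√2/34 ≈ 0.041595*I)
1/N = 1/(I*√2/34) = -17*I*√2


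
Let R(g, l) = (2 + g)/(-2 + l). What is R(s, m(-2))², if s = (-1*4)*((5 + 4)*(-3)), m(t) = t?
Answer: 3025/4 ≈ 756.25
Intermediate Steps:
s = 108 (s = -36*(-3) = -4*(-27) = 108)
R(g, l) = (2 + g)/(-2 + l)
R(s, m(-2))² = ((2 + 108)/(-2 - 2))² = (110/(-4))² = (-¼*110)² = (-55/2)² = 3025/4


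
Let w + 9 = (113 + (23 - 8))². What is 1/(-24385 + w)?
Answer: -1/8010 ≈ -0.00012484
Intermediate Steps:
w = 16375 (w = -9 + (113 + (23 - 8))² = -9 + (113 + 15)² = -9 + 128² = -9 + 16384 = 16375)
1/(-24385 + w) = 1/(-24385 + 16375) = 1/(-8010) = -1/8010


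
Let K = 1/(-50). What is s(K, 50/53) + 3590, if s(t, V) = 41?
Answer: 3631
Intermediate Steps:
K = -1/50 ≈ -0.020000
s(K, 50/53) + 3590 = 41 + 3590 = 3631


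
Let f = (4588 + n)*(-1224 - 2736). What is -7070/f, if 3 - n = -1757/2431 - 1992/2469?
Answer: 128591281/330780008808 ≈ 0.00038875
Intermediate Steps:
n = 9062334/2000713 (n = 3 - (-1757/2431 - 1992/2469) = 3 - (-1757*1/2431 - 1992*1/2469) = 3 - (-1757/2431 - 664/823) = 3 - 1*(-3060195/2000713) = 3 + 3060195/2000713 = 9062334/2000713 ≈ 4.5295)
f = -3307800088080/181883 (f = (4588 + 9062334/2000713)*(-1224 - 2736) = (9188333578/2000713)*(-3960) = -3307800088080/181883 ≈ -1.8186e+7)
-7070/f = -7070/(-3307800088080/181883) = -7070*(-181883/3307800088080) = 128591281/330780008808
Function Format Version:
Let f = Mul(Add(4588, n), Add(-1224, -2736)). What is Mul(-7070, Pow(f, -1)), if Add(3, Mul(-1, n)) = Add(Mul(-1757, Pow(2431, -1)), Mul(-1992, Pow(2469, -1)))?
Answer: Rational(128591281, 330780008808) ≈ 0.00038875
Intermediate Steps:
n = Rational(9062334, 2000713) (n = Add(3, Mul(-1, Add(Mul(-1757, Pow(2431, -1)), Mul(-1992, Pow(2469, -1))))) = Add(3, Mul(-1, Add(Mul(-1757, Rational(1, 2431)), Mul(-1992, Rational(1, 2469))))) = Add(3, Mul(-1, Add(Rational(-1757, 2431), Rational(-664, 823)))) = Add(3, Mul(-1, Rational(-3060195, 2000713))) = Add(3, Rational(3060195, 2000713)) = Rational(9062334, 2000713) ≈ 4.5295)
f = Rational(-3307800088080, 181883) (f = Mul(Add(4588, Rational(9062334, 2000713)), Add(-1224, -2736)) = Mul(Rational(9188333578, 2000713), -3960) = Rational(-3307800088080, 181883) ≈ -1.8186e+7)
Mul(-7070, Pow(f, -1)) = Mul(-7070, Pow(Rational(-3307800088080, 181883), -1)) = Mul(-7070, Rational(-181883, 3307800088080)) = Rational(128591281, 330780008808)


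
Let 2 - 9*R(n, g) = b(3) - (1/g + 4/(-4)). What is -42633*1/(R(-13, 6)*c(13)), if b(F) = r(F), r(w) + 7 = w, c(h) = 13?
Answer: -2302182/403 ≈ -5712.6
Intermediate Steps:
r(w) = -7 + w
b(F) = -7 + F
R(n, g) = 5/9 + 1/(9*g) (R(n, g) = 2/9 - ((-7 + 3) - (1/g + 4/(-4)))/9 = 2/9 - (-4 - (1/g + 4*(-¼)))/9 = 2/9 - (-4 - (1/g - 1))/9 = 2/9 - (-4 - (-1 + 1/g))/9 = 2/9 - (-4 + (1 - 1/g))/9 = 2/9 - (-3 - 1/g)/9 = 2/9 + (⅓ + 1/(9*g)) = 5/9 + 1/(9*g))
-42633*1/(R(-13, 6)*c(13)) = -42633*54/(13*(1 + 5*6)) = -42633*54/(13*(1 + 30)) = -42633/(((⅑)*(⅙)*31)*13) = -42633/((31/54)*13) = -42633/403/54 = -42633*54/403 = -2302182/403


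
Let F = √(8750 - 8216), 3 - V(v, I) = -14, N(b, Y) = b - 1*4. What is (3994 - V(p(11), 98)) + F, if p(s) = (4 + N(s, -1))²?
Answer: 3977 + √534 ≈ 4000.1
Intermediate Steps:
N(b, Y) = -4 + b (N(b, Y) = b - 4 = -4 + b)
p(s) = s² (p(s) = (4 + (-4 + s))² = s²)
V(v, I) = 17 (V(v, I) = 3 - 1*(-14) = 3 + 14 = 17)
F = √534 ≈ 23.108
(3994 - V(p(11), 98)) + F = (3994 - 1*17) + √534 = (3994 - 17) + √534 = 3977 + √534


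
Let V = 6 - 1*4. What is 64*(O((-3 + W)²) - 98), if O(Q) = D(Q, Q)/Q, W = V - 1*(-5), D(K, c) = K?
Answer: -6208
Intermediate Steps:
V = 2 (V = 6 - 4 = 2)
W = 7 (W = 2 - 1*(-5) = 2 + 5 = 7)
O(Q) = 1 (O(Q) = Q/Q = 1)
64*(O((-3 + W)²) - 98) = 64*(1 - 98) = 64*(-97) = -6208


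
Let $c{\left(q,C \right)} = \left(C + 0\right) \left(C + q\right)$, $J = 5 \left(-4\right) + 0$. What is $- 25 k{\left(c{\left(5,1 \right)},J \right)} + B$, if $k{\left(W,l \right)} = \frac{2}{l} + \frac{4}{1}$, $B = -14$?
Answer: $- \frac{223}{2} \approx -111.5$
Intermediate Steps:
$J = -20$ ($J = -20 + 0 = -20$)
$c{\left(q,C \right)} = C \left(C + q\right)$
$k{\left(W,l \right)} = 4 + \frac{2}{l}$ ($k{\left(W,l \right)} = \frac{2}{l} + 4 \cdot 1 = \frac{2}{l} + 4 = 4 + \frac{2}{l}$)
$- 25 k{\left(c{\left(5,1 \right)},J \right)} + B = - 25 \left(4 + \frac{2}{-20}\right) - 14 = - 25 \left(4 + 2 \left(- \frac{1}{20}\right)\right) - 14 = - 25 \left(4 - \frac{1}{10}\right) - 14 = \left(-25\right) \frac{39}{10} - 14 = - \frac{195}{2} - 14 = - \frac{223}{2}$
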